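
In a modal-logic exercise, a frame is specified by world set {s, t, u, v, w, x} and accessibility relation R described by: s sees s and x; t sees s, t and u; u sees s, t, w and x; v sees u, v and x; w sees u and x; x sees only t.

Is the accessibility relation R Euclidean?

No

Euclidean: no — t R s and t R u, but not s R u.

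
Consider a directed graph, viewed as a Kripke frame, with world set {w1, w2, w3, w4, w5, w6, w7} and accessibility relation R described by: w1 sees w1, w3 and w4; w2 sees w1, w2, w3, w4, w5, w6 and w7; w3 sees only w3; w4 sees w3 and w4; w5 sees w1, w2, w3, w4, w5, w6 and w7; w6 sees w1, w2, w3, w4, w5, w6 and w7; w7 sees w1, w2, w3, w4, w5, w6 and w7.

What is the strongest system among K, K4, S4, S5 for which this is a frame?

S4

Transitive (axiom 4): yes — every two-step R-path is closed by a direct edge.
Reflexive (axiom T): yes — every world is R-related to itself.
Euclidean (axiom 5): no — w1 R w3 and w1 R w4, but not w3 R w4.
So F validates K, K4, S4; S5 would additionally require R to be Euclidean. The strongest is S4.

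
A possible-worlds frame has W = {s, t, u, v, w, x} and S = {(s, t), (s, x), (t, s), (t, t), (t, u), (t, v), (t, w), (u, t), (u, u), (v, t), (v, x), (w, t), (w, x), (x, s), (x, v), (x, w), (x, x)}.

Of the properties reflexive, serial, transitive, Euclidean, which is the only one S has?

Reflexive: no — s is not related to itself.
Serial: yes — every world has a successor (e.g. s S t).
Transitive: no — s S t and t S u, but not s S u.
Euclidean: no — s S t and s S x, but not t S x.
Only serial holds.

serial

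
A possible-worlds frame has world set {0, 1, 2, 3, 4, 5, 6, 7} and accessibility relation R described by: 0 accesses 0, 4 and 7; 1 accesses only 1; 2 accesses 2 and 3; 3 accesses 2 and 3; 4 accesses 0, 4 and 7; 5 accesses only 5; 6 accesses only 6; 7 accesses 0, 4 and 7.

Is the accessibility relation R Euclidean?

Yes

Euclidean: yes — any two successors of a common world are R-related.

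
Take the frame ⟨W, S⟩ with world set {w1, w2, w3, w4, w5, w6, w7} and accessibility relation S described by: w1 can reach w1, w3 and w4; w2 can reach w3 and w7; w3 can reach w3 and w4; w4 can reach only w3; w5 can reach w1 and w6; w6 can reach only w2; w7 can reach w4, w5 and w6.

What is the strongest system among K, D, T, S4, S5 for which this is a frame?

Serial (axiom D): yes — every world has a successor (e.g. w1 S w1).
Reflexive (axiom T): no — w2 is not related to itself.
Transitive (axiom 4): no — w2 S w3 and w3 S w4, but not w2 S w4.
Euclidean (axiom 5): no — w2 S w3 and w2 S w7, but not w3 S w7.
So F validates K, D; T would additionally require S to be reflexive. The strongest is D.

D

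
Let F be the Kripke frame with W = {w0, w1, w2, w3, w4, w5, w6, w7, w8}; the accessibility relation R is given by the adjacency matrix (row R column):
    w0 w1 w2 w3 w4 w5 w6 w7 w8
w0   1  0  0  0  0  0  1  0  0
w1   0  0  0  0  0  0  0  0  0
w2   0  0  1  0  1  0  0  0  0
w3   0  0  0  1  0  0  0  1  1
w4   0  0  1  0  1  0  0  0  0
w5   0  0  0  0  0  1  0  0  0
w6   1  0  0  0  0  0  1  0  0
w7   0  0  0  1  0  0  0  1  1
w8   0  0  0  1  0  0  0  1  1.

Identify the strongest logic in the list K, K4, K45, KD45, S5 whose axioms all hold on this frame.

Transitive (axiom 4): yes — every two-step R-path is closed by a direct edge.
Euclidean (axiom 5): yes — any two successors of a common world are R-related.
Serial (axiom D): no — w1 has no R-successor.
Reflexive (axiom T): no — w1 is not related to itself.
So F validates K, K4, K45; KD45 would additionally require R to be serial. The strongest is K45.

K45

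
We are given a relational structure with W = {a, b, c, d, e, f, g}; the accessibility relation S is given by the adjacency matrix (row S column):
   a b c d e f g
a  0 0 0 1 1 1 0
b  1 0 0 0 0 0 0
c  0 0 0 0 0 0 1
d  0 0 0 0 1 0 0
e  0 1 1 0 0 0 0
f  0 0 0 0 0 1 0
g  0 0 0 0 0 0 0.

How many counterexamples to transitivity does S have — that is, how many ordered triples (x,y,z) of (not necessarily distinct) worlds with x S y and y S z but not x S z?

Enumerating: (a,e,b), (a,e,c), (b,a,d), (b,a,e), (b,a,f), (d,e,b), (d,e,c), (e,b,a), (e,c,g).

9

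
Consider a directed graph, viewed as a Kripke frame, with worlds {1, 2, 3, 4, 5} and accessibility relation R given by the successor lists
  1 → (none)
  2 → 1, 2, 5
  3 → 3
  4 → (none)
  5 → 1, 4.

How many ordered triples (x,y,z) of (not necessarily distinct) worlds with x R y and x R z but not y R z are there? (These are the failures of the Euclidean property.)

Enumerating: (2,1,1), (2,1,2), (2,1,5), (2,5,2), (2,5,5), (5,1,1), (5,1,4), (5,4,1), (5,4,4).

9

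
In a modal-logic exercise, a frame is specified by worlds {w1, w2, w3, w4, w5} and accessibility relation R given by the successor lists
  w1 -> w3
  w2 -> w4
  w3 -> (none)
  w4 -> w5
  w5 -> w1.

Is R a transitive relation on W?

No

Transitive: no — w2 R w4 and w4 R w5, but not w2 R w5.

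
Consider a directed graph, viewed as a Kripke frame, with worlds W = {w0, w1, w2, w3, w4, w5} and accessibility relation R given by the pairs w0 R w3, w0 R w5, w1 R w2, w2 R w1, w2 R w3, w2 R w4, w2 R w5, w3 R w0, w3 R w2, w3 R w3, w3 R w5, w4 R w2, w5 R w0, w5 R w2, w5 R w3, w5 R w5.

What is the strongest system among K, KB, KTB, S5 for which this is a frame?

KB

Symmetric (axiom B): yes — every pair in R has its reverse in R.
Reflexive (axiom T): no — w0 is not related to itself.
Euclidean (axiom 5): no — w2 R w1 and w2 R w3, but not w1 R w3.
So F validates K, KB; KTB would additionally require R to be reflexive. The strongest is KB.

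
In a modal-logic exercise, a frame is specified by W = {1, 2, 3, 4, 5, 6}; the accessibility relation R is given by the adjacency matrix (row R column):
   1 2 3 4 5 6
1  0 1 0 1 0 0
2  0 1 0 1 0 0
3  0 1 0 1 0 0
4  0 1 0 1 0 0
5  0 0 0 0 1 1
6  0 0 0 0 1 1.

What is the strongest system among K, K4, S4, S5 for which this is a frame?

Transitive (axiom 4): yes — every two-step R-path is closed by a direct edge.
Reflexive (axiom T): no — 1 is not related to itself.
Euclidean (axiom 5): yes — any two successors of a common world are R-related.
So F validates K, K4; S4 would additionally require R to be reflexive. The strongest is K4.

K4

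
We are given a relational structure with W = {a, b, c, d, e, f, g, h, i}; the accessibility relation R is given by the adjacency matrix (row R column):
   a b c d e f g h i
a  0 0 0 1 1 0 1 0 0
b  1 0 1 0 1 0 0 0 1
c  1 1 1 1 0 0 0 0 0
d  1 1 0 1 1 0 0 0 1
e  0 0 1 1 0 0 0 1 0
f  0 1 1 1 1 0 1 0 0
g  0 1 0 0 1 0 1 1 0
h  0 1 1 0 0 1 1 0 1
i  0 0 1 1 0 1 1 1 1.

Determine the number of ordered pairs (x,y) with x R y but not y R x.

Enumerating: (a,e), (a,g), (b,a), (b,e), (b,i), (c,a), (c,d), (d,b), (e,c), (e,h), (f,b), (f,c), … and 11 more.
Total: 23.

23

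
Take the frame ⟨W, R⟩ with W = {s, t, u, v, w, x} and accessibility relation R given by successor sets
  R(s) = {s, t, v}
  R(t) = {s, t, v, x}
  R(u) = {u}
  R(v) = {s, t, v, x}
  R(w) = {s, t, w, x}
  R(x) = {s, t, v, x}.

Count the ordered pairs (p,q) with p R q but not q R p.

Enumerating: (w,s), (w,t), (w,x), (x,s).

4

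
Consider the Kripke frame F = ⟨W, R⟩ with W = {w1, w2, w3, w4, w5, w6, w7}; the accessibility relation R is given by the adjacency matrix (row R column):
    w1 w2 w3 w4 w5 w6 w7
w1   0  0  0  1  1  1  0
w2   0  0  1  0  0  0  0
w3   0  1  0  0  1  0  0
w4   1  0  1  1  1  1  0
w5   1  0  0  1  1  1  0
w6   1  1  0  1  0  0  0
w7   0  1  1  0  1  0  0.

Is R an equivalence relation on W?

No

Reflexive: no — w1 is not related to itself.
Symmetric: no — w3 R w5 but not w5 R w3.
Transitive: no — w1 R w4 and w4 R w3, but not w1 R w3.
So R is not an equivalence relation.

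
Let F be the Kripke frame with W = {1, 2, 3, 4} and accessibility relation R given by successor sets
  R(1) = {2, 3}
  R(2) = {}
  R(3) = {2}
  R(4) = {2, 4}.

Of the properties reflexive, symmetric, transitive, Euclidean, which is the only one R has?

transitive

Reflexive: no — 1 is not related to itself.
Symmetric: no — 1 R 2 but not 2 R 1.
Transitive: yes — every two-step R-path is closed by a direct edge.
Euclidean: no — 1 R 2 and 1 R 3, but not 2 R 3.
Only transitive holds.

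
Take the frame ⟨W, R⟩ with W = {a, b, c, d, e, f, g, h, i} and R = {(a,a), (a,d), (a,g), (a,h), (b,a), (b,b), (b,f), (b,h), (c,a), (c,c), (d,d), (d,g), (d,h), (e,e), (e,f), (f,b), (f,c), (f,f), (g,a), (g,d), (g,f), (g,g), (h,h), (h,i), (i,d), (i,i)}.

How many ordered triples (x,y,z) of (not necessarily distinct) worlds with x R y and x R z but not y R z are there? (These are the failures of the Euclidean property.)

28

Enumerating: (a,d,a), (a,g,h), (a,h,a), (a,h,d), (a,h,g), (b,a,b), (b,a,f), (b,f,a), (b,f,h), (b,h,a), (b,h,b), (b,h,f), … and 16 more.
Total: 28.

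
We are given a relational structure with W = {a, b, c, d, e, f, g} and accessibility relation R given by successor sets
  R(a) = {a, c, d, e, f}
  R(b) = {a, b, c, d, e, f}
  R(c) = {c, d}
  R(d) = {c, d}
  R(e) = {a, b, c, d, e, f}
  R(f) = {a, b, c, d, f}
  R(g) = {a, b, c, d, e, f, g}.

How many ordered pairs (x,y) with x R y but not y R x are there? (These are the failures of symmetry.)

Enumerating: (a,c), (a,d), (b,a), (b,c), (b,d), (e,c), (e,d), (e,f), (f,c), (f,d), (g,a), (g,b), (g,c), (g,d), (g,e), (g,f).

16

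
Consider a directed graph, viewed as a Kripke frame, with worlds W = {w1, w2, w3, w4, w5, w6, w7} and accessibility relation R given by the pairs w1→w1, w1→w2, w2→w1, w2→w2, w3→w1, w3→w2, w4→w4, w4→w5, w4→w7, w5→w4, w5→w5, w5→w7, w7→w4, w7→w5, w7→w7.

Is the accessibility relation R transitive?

Yes

Transitive: yes — every two-step R-path is closed by a direct edge.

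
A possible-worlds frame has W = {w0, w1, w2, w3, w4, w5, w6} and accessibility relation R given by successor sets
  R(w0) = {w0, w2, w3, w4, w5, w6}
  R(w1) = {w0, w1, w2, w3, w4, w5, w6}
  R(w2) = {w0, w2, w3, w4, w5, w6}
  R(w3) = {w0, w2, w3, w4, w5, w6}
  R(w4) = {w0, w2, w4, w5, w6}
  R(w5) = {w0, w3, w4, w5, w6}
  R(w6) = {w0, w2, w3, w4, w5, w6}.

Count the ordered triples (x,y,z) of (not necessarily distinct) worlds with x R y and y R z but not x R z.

8

Enumerating: (w4,w0,w3), (w4,w2,w3), (w4,w5,w3), (w4,w6,w3), (w5,w0,w2), (w5,w3,w2), (w5,w4,w2), (w5,w6,w2).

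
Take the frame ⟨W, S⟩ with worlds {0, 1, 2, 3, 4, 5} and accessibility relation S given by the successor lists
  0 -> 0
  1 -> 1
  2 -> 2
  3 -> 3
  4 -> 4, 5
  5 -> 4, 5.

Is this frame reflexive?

Yes

Reflexive: yes — every world is S-related to itself.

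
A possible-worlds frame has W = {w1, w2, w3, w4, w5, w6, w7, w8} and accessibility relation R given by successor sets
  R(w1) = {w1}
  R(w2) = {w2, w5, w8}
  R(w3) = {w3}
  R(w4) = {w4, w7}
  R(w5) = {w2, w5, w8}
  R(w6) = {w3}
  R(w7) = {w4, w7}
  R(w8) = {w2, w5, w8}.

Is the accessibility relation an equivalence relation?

Reflexive: no — w6 is not related to itself.
Symmetric: no — w6 R w3 but not w3 R w6.
Transitive: yes — every two-step R-path is closed by a direct edge.
So R is not an equivalence relation.

No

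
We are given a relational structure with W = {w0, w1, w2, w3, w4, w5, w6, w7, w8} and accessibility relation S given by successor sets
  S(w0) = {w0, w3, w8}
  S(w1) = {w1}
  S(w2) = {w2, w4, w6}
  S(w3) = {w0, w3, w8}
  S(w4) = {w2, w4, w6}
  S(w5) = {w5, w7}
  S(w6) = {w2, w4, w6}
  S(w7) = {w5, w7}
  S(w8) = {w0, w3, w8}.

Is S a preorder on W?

Yes

Reflexive: yes — every world is S-related to itself.
Transitive: yes — every two-step S-path is closed by a direct edge.
So S is a preorder.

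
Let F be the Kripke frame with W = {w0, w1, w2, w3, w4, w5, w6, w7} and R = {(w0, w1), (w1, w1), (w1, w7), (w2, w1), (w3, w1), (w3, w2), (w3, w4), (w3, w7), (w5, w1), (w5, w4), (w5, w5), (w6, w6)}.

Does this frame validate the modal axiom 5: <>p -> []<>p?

The schema 5 characterises exactly the Euclidean frames.
Euclidean: no — w3 R w1 and w3 R w2, but not w1 R w2.

No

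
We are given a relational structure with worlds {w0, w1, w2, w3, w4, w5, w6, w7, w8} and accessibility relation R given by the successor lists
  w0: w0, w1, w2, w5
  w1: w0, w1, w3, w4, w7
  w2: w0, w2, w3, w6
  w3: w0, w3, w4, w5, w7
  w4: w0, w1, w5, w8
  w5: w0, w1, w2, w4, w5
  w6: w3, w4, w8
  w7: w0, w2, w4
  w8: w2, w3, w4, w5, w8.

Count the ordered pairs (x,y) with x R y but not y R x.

Enumerating: (w1,w3), (w1,w7), (w2,w3), (w2,w6), (w3,w0), (w3,w4), (w3,w5), (w3,w7), (w4,w0), (w5,w1), (w5,w2), (w6,w3), … and 8 more.
Total: 20.

20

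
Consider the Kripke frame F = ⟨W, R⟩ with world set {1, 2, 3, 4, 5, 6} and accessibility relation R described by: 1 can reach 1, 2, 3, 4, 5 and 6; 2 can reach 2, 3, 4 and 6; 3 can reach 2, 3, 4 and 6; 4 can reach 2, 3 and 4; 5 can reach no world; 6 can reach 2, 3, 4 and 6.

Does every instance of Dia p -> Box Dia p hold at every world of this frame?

No

By correspondence theory, 5 is valid on a frame iff R is Euclidean.
Euclidean: no — 1 R 2 and 1 R 5, but not 2 R 5.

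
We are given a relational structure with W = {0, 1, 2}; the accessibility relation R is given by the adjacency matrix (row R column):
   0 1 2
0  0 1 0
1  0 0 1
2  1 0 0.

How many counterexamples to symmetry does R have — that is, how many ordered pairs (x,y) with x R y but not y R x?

Enumerating: (0,1), (1,2), (2,0).

3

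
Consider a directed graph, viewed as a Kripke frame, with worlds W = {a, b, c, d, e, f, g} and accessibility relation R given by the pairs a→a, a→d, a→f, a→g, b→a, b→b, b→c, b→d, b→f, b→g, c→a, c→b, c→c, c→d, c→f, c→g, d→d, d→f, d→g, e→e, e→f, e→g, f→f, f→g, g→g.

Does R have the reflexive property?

Yes

Reflexive: yes — every world is R-related to itself.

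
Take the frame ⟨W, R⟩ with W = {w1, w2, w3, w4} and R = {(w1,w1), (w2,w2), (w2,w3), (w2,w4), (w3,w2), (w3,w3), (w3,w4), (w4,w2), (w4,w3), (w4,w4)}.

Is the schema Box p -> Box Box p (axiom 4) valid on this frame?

The schema 4 characterises exactly the transitive frames.
Transitive: yes — every two-step R-path is closed by a direct edge.

Yes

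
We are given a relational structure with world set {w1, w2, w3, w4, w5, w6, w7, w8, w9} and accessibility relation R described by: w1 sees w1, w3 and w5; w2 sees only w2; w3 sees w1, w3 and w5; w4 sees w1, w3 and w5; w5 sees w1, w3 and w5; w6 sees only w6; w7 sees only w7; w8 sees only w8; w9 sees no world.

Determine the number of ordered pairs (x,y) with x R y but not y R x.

Enumerating: (w4,w1), (w4,w3), (w4,w5).

3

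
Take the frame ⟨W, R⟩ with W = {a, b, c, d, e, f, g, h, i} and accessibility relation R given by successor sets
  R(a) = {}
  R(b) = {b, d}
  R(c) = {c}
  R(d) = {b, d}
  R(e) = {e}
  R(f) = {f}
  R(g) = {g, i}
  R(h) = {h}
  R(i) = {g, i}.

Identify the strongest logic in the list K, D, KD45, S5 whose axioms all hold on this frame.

Serial (axiom D): no — a has no R-successor.
Euclidean (axiom 5): yes — any two successors of a common world are R-related.
Transitive (axiom 4): yes — every two-step R-path is closed by a direct edge.
Reflexive (axiom T): no — a is not related to itself.
So F validates K; D would additionally require R to be serial. The strongest is K.

K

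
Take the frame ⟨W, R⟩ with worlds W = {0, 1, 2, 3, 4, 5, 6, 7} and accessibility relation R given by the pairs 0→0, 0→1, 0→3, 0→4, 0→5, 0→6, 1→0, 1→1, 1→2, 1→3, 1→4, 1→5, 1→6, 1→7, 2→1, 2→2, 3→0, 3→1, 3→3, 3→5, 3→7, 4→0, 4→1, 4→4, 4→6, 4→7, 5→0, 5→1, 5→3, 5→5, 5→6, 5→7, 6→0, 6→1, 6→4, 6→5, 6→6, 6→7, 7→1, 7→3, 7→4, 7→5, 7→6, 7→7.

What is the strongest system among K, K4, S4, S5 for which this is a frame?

Transitive (axiom 4): no — 0 R 1 and 1 R 2, but not 0 R 2.
Reflexive (axiom T): yes — every world is R-related to itself.
Euclidean (axiom 5): no — 0 R 3 and 0 R 4, but not 3 R 4.
So F validates K; K4 would additionally require R to be transitive. The strongest is K.

K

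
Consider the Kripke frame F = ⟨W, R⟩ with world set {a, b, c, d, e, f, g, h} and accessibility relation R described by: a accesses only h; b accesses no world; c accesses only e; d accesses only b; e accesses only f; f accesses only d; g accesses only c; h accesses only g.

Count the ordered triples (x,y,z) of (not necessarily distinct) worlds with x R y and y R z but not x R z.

6

Enumerating: (a,h,g), (c,e,f), (e,f,d), (f,d,b), (g,c,e), (h,g,c).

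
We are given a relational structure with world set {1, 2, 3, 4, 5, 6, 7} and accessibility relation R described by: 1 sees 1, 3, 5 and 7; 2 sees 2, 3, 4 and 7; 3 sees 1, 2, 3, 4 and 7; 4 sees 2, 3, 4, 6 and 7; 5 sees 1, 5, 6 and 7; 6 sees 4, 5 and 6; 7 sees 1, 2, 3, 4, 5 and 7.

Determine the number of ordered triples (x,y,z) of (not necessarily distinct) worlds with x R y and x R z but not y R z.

Enumerating: (1,3,5), (1,5,3), (3,1,2), (3,1,4), (3,2,1), (3,4,1), (4,2,6), (4,3,6), (4,6,2), (4,6,3), (4,6,7), (4,7,6), … and 16 more.
Total: 28.

28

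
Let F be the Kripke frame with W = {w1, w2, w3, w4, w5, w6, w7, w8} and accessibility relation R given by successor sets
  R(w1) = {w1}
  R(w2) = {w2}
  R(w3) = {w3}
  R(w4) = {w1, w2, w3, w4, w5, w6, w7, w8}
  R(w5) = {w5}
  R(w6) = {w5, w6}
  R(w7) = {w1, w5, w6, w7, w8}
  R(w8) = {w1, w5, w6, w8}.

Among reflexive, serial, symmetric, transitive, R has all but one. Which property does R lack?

Reflexive: yes — every world is R-related to itself.
Serial: yes — every world has a successor (e.g. w1 R w1).
Symmetric: no — w4 R w1 but not w1 R w4.
Transitive: yes — every two-step R-path is closed by a direct edge.
Only symmetric fails.

symmetric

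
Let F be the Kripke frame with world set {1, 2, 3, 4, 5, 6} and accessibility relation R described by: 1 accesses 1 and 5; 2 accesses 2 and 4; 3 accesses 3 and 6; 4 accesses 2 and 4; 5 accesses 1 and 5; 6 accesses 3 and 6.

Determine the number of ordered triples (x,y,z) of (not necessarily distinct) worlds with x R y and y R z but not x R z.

R is transitive; there are no such tuples.

0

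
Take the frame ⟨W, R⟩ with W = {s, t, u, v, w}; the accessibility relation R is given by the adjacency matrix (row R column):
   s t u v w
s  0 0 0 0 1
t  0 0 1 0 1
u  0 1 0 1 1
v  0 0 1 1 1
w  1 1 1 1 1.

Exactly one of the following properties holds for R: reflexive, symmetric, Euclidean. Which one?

Reflexive: no — s is not related to itself.
Symmetric: yes — every pair in R has its reverse in R.
Euclidean: no — u R t and u R v, but not t R v.
Only symmetric holds.

symmetric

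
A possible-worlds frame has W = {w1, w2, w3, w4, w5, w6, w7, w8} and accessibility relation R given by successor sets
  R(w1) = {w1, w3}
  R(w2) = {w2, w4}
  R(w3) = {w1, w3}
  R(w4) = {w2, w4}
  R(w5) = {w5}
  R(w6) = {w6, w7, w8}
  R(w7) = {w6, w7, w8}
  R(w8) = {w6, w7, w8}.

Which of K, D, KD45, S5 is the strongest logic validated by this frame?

S5

Serial (axiom D): yes — every world has a successor (e.g. w1 R w1).
Euclidean (axiom 5): yes — any two successors of a common world are R-related.
Transitive (axiom 4): yes — every two-step R-path is closed by a direct edge.
Reflexive (axiom T): yes — every world is R-related to itself.
So F validates K, D, KD45, S5. The strongest is S5.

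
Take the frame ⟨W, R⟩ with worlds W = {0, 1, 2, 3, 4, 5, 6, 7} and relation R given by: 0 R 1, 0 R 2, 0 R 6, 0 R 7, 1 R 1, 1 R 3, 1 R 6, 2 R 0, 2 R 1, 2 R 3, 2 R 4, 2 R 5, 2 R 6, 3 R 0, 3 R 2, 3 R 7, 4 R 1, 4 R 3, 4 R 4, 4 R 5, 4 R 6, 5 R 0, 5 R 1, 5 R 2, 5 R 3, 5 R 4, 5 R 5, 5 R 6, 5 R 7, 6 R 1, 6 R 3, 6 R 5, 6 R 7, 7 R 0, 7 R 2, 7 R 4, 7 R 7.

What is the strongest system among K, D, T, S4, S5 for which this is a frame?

Serial (axiom D): yes — every world has a successor (e.g. 0 R 1).
Reflexive (axiom T): no — 0 is not related to itself.
Transitive (axiom 4): no — 0 R 1 and 1 R 3, but not 0 R 3.
Euclidean (axiom 5): no — 0 R 1 and 0 R 2, but not 1 R 2.
So F validates K, D; T would additionally require R to be reflexive. The strongest is D.

D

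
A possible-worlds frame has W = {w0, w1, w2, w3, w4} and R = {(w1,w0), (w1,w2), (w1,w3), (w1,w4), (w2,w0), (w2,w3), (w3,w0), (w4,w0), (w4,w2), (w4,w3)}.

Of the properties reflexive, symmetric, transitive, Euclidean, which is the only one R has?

Reflexive: no — w0 is not related to itself.
Symmetric: no — w1 R w0 but not w0 R w1.
Transitive: yes — every two-step R-path is closed by a direct edge.
Euclidean: no — w1 R w0 and w1 R w2, but not w0 R w2.
Only transitive holds.

transitive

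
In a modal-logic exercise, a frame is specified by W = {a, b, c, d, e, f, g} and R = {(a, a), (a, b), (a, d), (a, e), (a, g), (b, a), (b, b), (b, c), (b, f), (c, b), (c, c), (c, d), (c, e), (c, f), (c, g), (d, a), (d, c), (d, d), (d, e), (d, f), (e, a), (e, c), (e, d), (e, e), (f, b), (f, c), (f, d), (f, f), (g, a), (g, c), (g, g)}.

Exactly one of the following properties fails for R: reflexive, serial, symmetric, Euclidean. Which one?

Euclidean

Reflexive: yes — every world is R-related to itself.
Serial: yes — every world has a successor (e.g. a R a).
Symmetric: yes — every pair in R has its reverse in R.
Euclidean: no — a R b and a R d, but not b R d.
Only Euclidean fails.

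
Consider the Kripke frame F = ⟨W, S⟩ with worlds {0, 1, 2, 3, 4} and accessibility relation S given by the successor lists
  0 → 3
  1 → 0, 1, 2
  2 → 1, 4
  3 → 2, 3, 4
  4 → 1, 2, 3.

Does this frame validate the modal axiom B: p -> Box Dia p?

By correspondence theory, B is valid on a frame iff S is symmetric.
Symmetric: no — 0 S 3 but not 3 S 0.

No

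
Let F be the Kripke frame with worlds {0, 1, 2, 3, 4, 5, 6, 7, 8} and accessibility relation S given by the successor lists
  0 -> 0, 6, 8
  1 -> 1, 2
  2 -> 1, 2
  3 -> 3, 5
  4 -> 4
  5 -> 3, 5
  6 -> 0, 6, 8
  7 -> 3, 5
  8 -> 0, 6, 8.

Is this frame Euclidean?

Euclidean: yes — any two successors of a common world are S-related.

Yes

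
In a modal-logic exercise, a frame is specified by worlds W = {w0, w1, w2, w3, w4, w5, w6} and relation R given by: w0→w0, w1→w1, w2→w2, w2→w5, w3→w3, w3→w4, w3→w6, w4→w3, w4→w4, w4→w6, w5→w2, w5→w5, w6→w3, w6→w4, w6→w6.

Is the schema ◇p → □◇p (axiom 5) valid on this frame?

Yes

The schema 5 characterises exactly the Euclidean frames.
Euclidean: yes — any two successors of a common world are R-related.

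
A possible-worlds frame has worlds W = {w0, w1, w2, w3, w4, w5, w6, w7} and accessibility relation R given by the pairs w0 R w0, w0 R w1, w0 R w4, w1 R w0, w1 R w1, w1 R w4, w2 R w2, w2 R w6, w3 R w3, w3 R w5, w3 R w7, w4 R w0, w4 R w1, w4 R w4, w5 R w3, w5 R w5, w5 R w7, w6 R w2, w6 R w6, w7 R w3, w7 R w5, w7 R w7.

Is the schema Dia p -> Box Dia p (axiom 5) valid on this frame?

By correspondence theory, 5 is valid on a frame iff R is Euclidean.
Euclidean: yes — any two successors of a common world are R-related.

Yes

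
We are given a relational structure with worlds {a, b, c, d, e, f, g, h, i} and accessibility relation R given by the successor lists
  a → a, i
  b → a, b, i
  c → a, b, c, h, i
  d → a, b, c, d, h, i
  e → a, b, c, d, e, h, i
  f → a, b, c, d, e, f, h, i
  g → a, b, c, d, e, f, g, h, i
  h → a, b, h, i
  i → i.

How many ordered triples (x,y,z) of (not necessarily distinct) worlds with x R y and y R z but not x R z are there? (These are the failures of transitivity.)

R is transitive; there are no such tuples.

0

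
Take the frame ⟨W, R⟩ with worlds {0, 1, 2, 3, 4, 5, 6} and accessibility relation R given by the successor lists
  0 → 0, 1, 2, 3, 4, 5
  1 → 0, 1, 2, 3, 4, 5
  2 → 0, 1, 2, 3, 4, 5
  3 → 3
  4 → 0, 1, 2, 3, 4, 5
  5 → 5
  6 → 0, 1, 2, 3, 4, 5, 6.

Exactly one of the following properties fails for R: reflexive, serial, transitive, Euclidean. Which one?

Euclidean

Reflexive: yes — every world is R-related to itself.
Serial: yes — every world has a successor (e.g. 0 R 0).
Transitive: yes — every two-step R-path is closed by a direct edge.
Euclidean: no — 0 R 3 and 0 R 1, but not 3 R 1.
Only Euclidean fails.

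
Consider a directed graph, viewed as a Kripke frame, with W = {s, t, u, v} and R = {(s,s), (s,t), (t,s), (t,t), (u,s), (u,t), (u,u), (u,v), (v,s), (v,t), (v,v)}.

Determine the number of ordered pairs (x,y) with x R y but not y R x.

Enumerating: (u,s), (u,t), (u,v), (v,s), (v,t).

5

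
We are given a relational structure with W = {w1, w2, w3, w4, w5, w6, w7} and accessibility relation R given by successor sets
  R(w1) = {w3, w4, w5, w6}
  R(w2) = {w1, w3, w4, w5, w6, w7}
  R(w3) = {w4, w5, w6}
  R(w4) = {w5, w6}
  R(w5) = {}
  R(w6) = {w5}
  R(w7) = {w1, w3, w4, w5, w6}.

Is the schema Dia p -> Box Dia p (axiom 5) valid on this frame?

No

Axiom 5 corresponds to the accessibility relation being Euclidean.
Euclidean: no — w1 R w4 and w1 R w3, but not w4 R w3.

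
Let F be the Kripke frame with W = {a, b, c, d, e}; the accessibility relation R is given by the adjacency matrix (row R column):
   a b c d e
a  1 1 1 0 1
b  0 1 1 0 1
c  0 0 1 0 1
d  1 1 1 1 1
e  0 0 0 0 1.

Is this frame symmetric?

Symmetric: no — a R b but not b R a.

No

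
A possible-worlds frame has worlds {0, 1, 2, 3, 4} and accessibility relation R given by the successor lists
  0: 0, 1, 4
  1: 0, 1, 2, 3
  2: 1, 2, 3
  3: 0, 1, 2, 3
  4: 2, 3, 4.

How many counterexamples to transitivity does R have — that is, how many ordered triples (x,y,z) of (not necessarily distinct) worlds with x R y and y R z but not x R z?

11

Enumerating: (0,1,2), (0,1,3), (0,4,2), (0,4,3), (1,0,4), (2,1,0), (2,3,0), (3,0,4), (4,2,1), (4,3,0), (4,3,1).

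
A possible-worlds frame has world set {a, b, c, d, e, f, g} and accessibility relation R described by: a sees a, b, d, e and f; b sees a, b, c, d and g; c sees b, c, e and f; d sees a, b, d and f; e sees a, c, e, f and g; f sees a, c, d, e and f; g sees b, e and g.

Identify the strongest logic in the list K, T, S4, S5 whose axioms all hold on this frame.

T

Reflexive (axiom T): yes — every world is R-related to itself.
Transitive (axiom 4): no — a R b and b R c, but not a R c.
Euclidean (axiom 5): no — a R b and a R e, but not b R e.
So F validates K, T; S4 would additionally require R to be transitive. The strongest is T.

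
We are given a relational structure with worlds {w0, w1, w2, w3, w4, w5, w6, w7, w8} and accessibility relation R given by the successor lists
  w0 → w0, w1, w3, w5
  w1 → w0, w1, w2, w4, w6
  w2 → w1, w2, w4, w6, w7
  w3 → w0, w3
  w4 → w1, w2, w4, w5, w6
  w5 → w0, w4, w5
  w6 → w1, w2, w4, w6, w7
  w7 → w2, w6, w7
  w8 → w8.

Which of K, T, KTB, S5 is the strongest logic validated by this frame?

Reflexive (axiom T): yes — every world is R-related to itself.
Symmetric (axiom B): yes — every pair in R has its reverse in R.
Euclidean (axiom 5): no — w0 R w1 and w0 R w3, but not w1 R w3.
So F validates K, T, KTB; S5 would additionally require R to be Euclidean. The strongest is KTB.

KTB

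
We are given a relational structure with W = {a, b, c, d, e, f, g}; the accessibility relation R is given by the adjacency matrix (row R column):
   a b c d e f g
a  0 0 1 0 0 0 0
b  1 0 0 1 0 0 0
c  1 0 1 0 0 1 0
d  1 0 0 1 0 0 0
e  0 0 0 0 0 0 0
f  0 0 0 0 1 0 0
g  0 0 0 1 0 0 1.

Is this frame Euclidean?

Euclidean: no — b R a and b R d, but not a R d.

No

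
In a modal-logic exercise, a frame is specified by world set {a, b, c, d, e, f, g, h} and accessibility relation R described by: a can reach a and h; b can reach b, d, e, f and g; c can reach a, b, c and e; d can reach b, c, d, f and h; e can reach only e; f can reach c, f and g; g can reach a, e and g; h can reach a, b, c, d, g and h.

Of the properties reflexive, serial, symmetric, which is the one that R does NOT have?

symmetric

Reflexive: yes — every world is R-related to itself.
Serial: yes — every world has a successor (e.g. a R a).
Symmetric: no — b R e but not e R b.
Only symmetric fails.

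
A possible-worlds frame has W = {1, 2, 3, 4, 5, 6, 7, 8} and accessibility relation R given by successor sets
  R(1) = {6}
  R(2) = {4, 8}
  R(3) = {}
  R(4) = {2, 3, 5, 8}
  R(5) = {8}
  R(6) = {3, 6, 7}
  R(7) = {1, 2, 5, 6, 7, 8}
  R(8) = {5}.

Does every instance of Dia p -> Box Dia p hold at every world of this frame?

No

The schema 5 characterises exactly the Euclidean frames.
Euclidean: no — 2 R 8 and 2 R 4, but not 8 R 4.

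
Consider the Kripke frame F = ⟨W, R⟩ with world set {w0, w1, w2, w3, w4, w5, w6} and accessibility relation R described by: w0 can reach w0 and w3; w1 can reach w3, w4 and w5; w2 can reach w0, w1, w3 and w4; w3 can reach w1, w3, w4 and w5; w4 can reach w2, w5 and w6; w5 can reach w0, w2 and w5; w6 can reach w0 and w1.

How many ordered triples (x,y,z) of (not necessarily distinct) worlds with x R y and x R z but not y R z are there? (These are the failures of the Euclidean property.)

35

Enumerating: (w0,w3,w0), (w1,w4,w3), (w1,w4,w4), (w1,w5,w3), (w1,w5,w4), (w2,w0,w1), (w2,w0,w4), (w2,w1,w0), (w2,w1,w1), (w2,w3,w0), (w2,w4,w0), (w2,w4,w1), … and 23 more.
Total: 35.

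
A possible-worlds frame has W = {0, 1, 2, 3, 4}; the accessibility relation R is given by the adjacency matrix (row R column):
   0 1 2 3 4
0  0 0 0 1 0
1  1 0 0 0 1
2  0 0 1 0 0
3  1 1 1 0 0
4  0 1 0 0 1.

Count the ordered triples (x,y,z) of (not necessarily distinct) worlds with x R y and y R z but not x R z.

Enumerating: (0,3,0), (0,3,1), (0,3,2), (1,0,3), (1,4,1), (3,0,3), (3,1,4), (4,1,0).

8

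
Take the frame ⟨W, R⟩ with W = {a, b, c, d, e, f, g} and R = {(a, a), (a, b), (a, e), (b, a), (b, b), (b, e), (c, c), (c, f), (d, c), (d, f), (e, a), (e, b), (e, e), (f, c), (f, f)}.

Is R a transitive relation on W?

Yes

Transitive: yes — every two-step R-path is closed by a direct edge.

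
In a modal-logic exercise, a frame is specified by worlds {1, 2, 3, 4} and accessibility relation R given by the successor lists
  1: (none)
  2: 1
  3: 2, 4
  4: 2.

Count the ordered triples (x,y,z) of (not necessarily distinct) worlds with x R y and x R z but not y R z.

5

Enumerating: (2,1,1), (3,2,2), (3,2,4), (3,4,4), (4,2,2).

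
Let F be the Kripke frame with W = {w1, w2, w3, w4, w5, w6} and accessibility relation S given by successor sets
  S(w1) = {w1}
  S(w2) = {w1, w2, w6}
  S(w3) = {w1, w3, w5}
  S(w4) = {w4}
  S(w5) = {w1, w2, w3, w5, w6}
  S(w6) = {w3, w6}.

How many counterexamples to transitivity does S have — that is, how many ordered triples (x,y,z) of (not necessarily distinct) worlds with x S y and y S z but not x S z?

Enumerating: (w2,w6,w3), (w3,w5,w2), (w3,w5,w6), (w6,w3,w1), (w6,w3,w5).

5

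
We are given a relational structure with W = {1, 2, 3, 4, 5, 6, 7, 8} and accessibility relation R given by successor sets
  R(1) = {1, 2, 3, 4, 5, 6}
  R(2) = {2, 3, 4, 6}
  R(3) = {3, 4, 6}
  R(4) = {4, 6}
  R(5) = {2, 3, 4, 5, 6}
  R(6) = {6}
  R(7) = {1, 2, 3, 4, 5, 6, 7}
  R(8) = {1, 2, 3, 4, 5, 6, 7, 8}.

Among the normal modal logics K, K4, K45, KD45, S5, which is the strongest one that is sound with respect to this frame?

K4

Transitive (axiom 4): yes — every two-step R-path is closed by a direct edge.
Euclidean (axiom 5): no — 1 R 2 and 1 R 5, but not 2 R 5.
Serial (axiom D): yes — every world has a successor (e.g. 1 R 1).
Reflexive (axiom T): yes — every world is R-related to itself.
So F validates K, K4; K45 would additionally require R to be Euclidean. The strongest is K4.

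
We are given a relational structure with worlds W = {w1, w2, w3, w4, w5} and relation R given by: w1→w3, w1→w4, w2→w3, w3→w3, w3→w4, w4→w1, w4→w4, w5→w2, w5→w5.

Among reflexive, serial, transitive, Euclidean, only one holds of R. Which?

Reflexive: no — w1 is not related to itself.
Serial: yes — every world has a successor (e.g. w1 R w3).
Transitive: no — w2 R w3 and w3 R w4, but not w2 R w4.
Euclidean: no — w1 R w4 and w1 R w3, but not w4 R w3.
Only serial holds.

serial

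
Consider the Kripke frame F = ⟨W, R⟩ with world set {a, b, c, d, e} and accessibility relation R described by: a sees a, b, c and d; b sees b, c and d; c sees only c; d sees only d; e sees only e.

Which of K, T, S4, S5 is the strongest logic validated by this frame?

Reflexive (axiom T): yes — every world is R-related to itself.
Transitive (axiom 4): yes — every two-step R-path is closed by a direct edge.
Euclidean (axiom 5): no — a R c and a R b, but not c R b.
So F validates K, T, S4; S5 would additionally require R to be Euclidean. The strongest is S4.

S4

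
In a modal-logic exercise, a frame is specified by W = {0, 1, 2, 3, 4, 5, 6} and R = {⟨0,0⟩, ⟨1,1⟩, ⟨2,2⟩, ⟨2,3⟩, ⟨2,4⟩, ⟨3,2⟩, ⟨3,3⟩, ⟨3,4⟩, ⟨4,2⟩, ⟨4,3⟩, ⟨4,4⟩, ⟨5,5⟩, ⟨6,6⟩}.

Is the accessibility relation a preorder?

Reflexive: yes — every world is R-related to itself.
Transitive: yes — every two-step R-path is closed by a direct edge.
So R is a preorder.

Yes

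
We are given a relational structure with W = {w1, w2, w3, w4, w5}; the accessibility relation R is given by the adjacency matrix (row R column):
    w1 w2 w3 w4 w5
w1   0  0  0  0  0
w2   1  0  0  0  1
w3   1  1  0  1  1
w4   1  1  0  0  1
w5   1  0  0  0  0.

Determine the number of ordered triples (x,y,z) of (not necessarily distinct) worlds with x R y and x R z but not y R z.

Enumerating: (w2,w1,w1), (w2,w1,w5), (w2,w5,w5), (w3,w1,w1), (w3,w1,w2), (w3,w1,w4), (w3,w1,w5), (w3,w2,w2), (w3,w2,w4), (w3,w4,w4), (w3,w5,w2), (w3,w5,w4), … and 8 more.
Total: 20.

20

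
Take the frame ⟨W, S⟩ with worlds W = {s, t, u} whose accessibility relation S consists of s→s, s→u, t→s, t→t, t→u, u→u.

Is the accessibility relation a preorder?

Yes

Reflexive: yes — every world is S-related to itself.
Transitive: yes — every two-step S-path is closed by a direct edge.
So S is a preorder.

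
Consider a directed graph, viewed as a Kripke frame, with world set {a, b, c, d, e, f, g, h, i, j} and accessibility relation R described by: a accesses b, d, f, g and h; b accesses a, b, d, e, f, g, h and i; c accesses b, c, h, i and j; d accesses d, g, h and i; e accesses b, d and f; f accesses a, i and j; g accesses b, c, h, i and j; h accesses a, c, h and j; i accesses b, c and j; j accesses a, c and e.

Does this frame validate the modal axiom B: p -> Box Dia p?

By correspondence theory, B is valid on a frame iff R is symmetric.
Symmetric: no — a R d but not d R a.

No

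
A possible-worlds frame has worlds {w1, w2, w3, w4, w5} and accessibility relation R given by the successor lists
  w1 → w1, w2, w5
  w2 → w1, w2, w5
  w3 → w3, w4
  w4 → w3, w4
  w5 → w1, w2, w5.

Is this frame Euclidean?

Yes

Euclidean: yes — any two successors of a common world are R-related.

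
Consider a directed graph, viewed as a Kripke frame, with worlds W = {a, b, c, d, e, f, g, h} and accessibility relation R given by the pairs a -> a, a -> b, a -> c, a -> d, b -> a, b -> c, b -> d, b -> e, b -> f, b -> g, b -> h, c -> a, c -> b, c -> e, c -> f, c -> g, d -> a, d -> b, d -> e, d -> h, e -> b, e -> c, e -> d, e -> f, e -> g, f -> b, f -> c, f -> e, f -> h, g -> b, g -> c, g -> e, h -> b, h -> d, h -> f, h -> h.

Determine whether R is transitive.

No

Transitive: no — a R b and b R e, but not a R e.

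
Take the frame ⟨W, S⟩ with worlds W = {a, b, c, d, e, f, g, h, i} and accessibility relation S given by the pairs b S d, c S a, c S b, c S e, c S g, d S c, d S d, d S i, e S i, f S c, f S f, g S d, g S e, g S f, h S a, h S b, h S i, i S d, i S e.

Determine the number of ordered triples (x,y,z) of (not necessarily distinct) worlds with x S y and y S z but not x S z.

27

Enumerating: (b,d,c), (b,d,i), (c,b,d), (c,e,i), (c,g,d), (c,g,f), (d,c,a), (d,c,b), (d,c,e), (d,c,g), (d,i,e), (e,i,d), … and 15 more.
Total: 27.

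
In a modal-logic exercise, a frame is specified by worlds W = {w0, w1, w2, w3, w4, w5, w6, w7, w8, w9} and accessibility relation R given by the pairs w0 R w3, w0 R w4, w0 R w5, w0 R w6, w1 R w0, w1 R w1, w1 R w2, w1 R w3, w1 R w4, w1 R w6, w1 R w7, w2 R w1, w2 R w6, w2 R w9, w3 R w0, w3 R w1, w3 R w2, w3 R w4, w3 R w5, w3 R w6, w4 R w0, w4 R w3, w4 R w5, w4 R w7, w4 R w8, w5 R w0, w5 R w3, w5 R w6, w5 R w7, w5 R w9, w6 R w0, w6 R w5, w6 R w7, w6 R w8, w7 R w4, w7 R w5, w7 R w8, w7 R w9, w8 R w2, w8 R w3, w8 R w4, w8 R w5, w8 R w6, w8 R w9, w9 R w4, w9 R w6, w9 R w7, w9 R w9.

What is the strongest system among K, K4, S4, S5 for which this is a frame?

Transitive (axiom 4): no — w0 R w3 and w3 R w1, but not w0 R w1.
Reflexive (axiom T): no — w0 is not related to itself.
Euclidean (axiom 5): no — w0 R w4 and w0 R w6, but not w4 R w6.
So F validates K; K4 would additionally require R to be transitive. The strongest is K.

K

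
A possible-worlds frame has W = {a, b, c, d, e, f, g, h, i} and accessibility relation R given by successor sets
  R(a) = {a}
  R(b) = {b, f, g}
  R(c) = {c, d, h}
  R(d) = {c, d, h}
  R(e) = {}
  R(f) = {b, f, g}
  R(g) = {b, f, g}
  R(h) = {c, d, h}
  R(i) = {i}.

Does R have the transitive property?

Yes

Transitive: yes — every two-step R-path is closed by a direct edge.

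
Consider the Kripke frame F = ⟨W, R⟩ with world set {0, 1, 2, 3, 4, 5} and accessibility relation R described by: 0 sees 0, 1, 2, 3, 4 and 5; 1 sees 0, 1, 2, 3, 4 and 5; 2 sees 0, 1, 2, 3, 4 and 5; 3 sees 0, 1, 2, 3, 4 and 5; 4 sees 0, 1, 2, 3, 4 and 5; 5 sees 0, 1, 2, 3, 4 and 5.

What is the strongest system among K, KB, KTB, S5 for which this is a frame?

S5

Symmetric (axiom B): yes — every pair in R has its reverse in R.
Reflexive (axiom T): yes — every world is R-related to itself.
Euclidean (axiom 5): yes — any two successors of a common world are R-related.
So F validates K, KB, KTB, S5. The strongest is S5.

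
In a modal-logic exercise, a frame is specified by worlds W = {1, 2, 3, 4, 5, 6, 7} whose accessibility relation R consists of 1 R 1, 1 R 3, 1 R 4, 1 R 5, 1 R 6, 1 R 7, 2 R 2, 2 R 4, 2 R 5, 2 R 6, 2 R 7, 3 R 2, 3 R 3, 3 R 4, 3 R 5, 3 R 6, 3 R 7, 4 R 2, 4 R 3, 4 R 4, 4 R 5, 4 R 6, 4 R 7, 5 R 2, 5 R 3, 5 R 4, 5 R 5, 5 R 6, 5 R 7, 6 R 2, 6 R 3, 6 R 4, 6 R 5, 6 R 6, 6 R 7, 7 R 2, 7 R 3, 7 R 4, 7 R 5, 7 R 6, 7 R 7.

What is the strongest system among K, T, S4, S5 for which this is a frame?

T

Reflexive (axiom T): yes — every world is R-related to itself.
Transitive (axiom 4): no — 1 R 3 and 3 R 2, but not 1 R 2.
Euclidean (axiom 5): no — 4 R 2 and 4 R 3, but not 2 R 3.
So F validates K, T; S4 would additionally require R to be transitive. The strongest is T.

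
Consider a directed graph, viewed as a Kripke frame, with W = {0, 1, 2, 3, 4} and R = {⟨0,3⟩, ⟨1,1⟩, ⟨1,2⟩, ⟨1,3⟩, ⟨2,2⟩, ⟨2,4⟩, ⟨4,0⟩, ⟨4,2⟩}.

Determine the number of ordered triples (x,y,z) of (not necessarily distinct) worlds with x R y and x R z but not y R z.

10

Enumerating: (0,3,3), (1,2,1), (1,2,3), (1,3,1), (1,3,2), (1,3,3), (2,4,4), (4,0,0), (4,0,2), (4,2,0).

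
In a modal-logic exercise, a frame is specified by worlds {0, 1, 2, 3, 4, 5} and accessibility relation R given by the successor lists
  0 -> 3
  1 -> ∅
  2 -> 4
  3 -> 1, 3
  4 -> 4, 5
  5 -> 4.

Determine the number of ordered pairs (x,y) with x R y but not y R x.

3

Enumerating: (0,3), (2,4), (3,1).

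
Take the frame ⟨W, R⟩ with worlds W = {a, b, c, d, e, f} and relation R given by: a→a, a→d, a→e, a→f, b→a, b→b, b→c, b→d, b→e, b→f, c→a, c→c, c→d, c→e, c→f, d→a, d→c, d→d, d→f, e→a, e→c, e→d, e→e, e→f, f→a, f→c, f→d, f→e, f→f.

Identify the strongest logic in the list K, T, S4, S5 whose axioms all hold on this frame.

Reflexive (axiom T): yes — every world is R-related to itself.
Transitive (axiom 4): no — a R d and d R c, but not a R c.
Euclidean (axiom 5): no — a R d and a R e, but not d R e.
So F validates K, T; S4 would additionally require R to be transitive. The strongest is T.

T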